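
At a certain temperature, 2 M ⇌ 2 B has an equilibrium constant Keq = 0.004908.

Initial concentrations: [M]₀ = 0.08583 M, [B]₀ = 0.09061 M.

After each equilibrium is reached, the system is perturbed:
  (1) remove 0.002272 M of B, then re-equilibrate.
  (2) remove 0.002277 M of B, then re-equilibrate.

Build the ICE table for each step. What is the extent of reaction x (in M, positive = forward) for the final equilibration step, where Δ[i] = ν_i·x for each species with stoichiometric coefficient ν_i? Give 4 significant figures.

Q₀ = 1.114 vs Keq = 0.004908 ⇒ Q>K, reverse
Step 1:
                    M           B
  I           0.08583     0.09061
  C           0.07906    -0.07906
  E            0.1649     0.01155
  solve Keq expr → x = -0.03953; check Q = 0.004908
Then remove 0.002272 M of B.
Step 2:
                    M           B
  I            0.1649     0.00928
  C         -0.002123    0.002123
  E            0.1628      0.0114
  solve Keq expr → x = 0.001062; check Q = 0.004908
Then remove 0.002277 M of B.
Step 3:
                    M           B
  I            0.1628    0.009126
  C         -0.002128    0.002128
  E            0.1606     0.01125
  solve Keq expr → x = 0.001064; check Q = 0.004908

x = 0.001064 M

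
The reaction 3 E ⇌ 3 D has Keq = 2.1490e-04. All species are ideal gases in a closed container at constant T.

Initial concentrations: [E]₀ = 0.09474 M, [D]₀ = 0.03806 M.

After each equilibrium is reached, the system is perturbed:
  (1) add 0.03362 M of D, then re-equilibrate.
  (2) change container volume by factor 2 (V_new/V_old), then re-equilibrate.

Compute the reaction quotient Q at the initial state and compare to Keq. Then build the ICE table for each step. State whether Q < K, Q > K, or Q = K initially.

Q₀ = 0.06483; Q > K (proceeds reverse)

Q₀ = 0.06483 vs Keq = 2.1490e-04 ⇒ Q>K, reverse
Step 1:
                    E           D
  init        0.09474     0.03806
  Δ           0.03056    -0.03056
  eq           0.1253    0.007505
  solve Keq expr → x = -0.01019; check Q = 2.1490e-04
Then add 0.03362 M of D.
Step 2:
                    E           D
  init         0.1253     0.04112
  Δ           0.03172    -0.03172
  eq            0.157    0.009405
  solve Keq expr → x = -0.01057; check Q = 2.1490e-04
Then change container volume by factor 2 (V_new/V_old).
Step 3:
                    E           D
  init        0.07851    0.004702
  Δ                 0           0
  eq          0.07851    0.004702
  solve Keq expr → x = 0; check Q = 2.1490e-04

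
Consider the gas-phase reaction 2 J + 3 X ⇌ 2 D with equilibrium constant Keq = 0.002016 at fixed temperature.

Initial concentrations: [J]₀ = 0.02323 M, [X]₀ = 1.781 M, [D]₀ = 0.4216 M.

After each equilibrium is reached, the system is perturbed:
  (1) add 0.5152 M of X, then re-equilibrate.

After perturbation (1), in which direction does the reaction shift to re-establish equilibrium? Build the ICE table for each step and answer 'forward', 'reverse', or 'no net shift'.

Q₀ = 58.31 vs Keq = 0.002016 ⇒ Q>K, reverse
Step 1:
                    J           X           D
  Initial     0.02323       1.781      0.4216
  Change       0.3606      0.5409     -0.3606
  Equil        0.3839       2.322     0.06098
  solve Keq expr → x = -0.1803; check Q = 0.002016
Then add 0.5152 M of X.
Step 2:
                    J           X           D
  Initial      0.3839       2.837     0.06098
  Change     -0.01675    -0.02512     0.01675
  Equil        0.3671       2.812     0.07773
  solve Keq expr → x = 0.008373; check Q = 0.002016

Direction: forward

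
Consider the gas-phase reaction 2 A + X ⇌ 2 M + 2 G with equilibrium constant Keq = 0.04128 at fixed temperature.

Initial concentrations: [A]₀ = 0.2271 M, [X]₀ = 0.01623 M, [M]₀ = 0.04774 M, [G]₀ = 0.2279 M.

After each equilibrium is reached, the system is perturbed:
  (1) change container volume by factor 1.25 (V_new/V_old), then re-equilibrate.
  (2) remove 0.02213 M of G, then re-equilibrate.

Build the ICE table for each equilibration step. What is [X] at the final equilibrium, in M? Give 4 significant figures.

[X]_eq = 0.01623 M

Q₀ = 0.1414 vs Keq = 0.04128 ⇒ Q>K, reverse
Step 1:
                    A           X           M           G
  init         0.2271     0.01623     0.04774      0.2279
  Δ           0.01331    0.006654    -0.01331    -0.01331
  eq           0.2404     0.02288     0.03443      0.2146
  solve Keq expr → x = -0.006654; check Q = 0.04128
Then change container volume by factor 1.25 (V_new/V_old).
Step 2:
                    A           X           M           G
  init         0.1923     0.01831     0.02755      0.1717
  Δ         -0.001854 -9.2721e-04    0.001854    0.001854
  eq           0.1905     0.01738      0.0294      0.1735
  solve Keq expr → x = 9.2721e-04; check Q = 0.04128
Then remove 0.02213 M of G.
Step 3:
                    A           X           M           G
  init         0.1905     0.01738      0.0294      0.1514
  Δ         -0.002294   -0.001147    0.002294    0.002294
  eq           0.1882     0.01623     0.03169      0.1537
  solve Keq expr → x = 0.001147; check Q = 0.04128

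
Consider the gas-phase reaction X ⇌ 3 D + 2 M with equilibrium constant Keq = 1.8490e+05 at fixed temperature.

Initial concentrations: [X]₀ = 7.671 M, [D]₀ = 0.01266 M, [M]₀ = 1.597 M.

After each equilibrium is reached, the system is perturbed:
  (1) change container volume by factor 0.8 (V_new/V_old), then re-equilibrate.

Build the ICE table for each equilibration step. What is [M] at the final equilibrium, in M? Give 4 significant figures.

Q₀ = 6.7462e-07 vs Keq = 1.8490e+05 ⇒ Q<K, forward
Step 1:
                   X          D          M
  init         7.671    0.01266      1.597
  Δ           -5.062      15.19      10.12
  eq           2.609       15.2      11.72
  solve Keq expr → x = 5.062; check Q = 1.8490e+05
Then change container volume by factor 0.8 (V_new/V_old).
Step 2:
                   X          D          M
  init         3.261         19      14.65
  Δ           0.8335     -2.501     -1.667
  eq           4.095       16.5      12.98
  solve Keq expr → x = -0.8335; check Q = 1.8490e+05

[M]_eq = 12.98 M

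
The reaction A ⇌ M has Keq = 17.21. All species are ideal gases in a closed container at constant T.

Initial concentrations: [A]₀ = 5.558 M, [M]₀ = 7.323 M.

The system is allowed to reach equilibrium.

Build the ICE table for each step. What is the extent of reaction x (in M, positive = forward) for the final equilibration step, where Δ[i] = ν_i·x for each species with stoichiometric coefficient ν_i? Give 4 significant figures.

Q₀ = 1.318 vs Keq = 17.21 ⇒ Q<K, forward
Step 1:
                    A           M
  I             5.558       7.323
  C            -4.851       4.851
  E            0.7074       12.17
  solve Keq expr → x = 4.851; check Q = 17.21

x = 4.851 M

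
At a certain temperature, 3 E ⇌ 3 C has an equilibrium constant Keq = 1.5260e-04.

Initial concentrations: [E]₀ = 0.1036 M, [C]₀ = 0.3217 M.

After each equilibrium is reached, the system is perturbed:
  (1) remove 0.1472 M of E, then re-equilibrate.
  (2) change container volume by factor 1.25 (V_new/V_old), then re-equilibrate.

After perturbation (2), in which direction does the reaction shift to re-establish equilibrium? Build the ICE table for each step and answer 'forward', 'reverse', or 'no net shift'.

Direction: no net shift

Q₀ = 29.94 vs Keq = 1.5260e-04 ⇒ Q>K, reverse
Step 1:
                  E         C
  I          0.1036    0.3217
  C          0.3001   -0.3001
  E          0.4037   0.02157
  solve Keq expr → x = -0.1; check Q = 1.5260e-04
Then remove 0.1472 M of E.
Step 2:
                  E         C
  I          0.2565   0.02157
  C        0.007467 -0.007467
  E           0.264   0.01411
  solve Keq expr → x = -0.002489; check Q = 1.5260e-04
Then change container volume by factor 1.25 (V_new/V_old).
Step 3:
                  E         C
  I          0.2112   0.01129
  C               0         0
  E          0.2112   0.01129
  solve Keq expr → x = 0; check Q = 1.5260e-04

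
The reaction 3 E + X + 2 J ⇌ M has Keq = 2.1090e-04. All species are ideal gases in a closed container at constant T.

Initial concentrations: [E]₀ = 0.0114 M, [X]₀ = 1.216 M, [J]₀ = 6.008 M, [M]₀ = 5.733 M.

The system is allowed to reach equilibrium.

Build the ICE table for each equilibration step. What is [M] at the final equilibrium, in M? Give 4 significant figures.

Q₀ = 8.8160e+04 vs Keq = 2.1090e-04 ⇒ Q>K, reverse
Step 1:
                   E          X          J          M
  I           0.0114      1.216      6.008      5.733
  C            4.492      1.497      2.995     -1.497
  E            4.503      2.713      9.003      4.236
  solve Keq expr → x = -1.497; check Q = 2.1090e-04

[M]_eq = 4.236 M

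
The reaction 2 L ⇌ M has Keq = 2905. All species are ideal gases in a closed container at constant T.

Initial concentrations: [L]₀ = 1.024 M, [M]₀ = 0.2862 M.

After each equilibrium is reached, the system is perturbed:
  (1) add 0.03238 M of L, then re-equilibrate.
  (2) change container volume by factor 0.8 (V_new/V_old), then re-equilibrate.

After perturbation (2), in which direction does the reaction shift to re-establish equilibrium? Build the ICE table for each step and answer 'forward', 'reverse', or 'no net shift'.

Q₀ = 0.2729 vs Keq = 2905 ⇒ Q<K, forward
Step 1:
                   L          M
  Initial      1.024     0.2862
  Change      -1.008     0.5038
  Equil      0.01649       0.79
  solve Keq expr → x = 0.5038; check Q = 2905
Then add 0.03238 M of L.
Step 2:
                   L          M
  Initial    0.04887       0.79
  Change    -0.03221    0.01611
  Equil      0.01666     0.8061
  solve Keq expr → x = 0.01611; check Q = 2905
Then change container volume by factor 0.8 (V_new/V_old).
Step 3:
                   L          M
  Initial    0.02082      1.008
  Change   -0.002188   0.001094
  Equil      0.01863      1.009
  solve Keq expr → x = 0.001094; check Q = 2905

Direction: forward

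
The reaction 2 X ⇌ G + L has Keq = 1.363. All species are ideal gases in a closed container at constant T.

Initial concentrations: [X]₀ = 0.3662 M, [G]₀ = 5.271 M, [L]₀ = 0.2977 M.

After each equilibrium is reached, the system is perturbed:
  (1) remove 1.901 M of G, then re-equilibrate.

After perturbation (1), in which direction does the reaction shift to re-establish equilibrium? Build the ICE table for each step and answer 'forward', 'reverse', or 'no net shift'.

Q₀ = 11.7 vs Keq = 1.363 ⇒ Q>K, reverse
Step 1:
                  X         G         L
  init       0.3662     5.271    0.2977
  Δ          0.3337   -0.1669   -0.1669
  eq         0.6999     5.104    0.1308
  solve Keq expr → x = -0.1669; check Q = 1.363
Then remove 1.901 M of G.
Step 2:
                  X         G         L
  init       0.6999     3.203    0.1308
  Δ        -0.07114   0.03557   0.03557
  eq         0.6288     3.239    0.1664
  solve Keq expr → x = 0.03557; check Q = 1.363

Direction: forward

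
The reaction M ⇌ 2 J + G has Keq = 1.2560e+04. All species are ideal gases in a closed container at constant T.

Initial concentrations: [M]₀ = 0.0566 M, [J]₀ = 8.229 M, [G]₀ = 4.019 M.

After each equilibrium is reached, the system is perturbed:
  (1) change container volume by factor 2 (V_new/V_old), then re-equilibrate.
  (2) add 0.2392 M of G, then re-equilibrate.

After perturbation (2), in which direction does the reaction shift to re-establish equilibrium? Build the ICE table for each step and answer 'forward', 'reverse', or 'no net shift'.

Direction: reverse

Q₀ = 4808 vs Keq = 1.2560e+04 ⇒ Q<K, forward
Step 1:
                   M          J          G
  init        0.0566      8.229      4.019
  Δ         -0.03438    0.06876    0.03438
  eq         0.02222      8.298      4.053
  solve Keq expr → x = 0.03438; check Q = 1.2560e+04
Then change container volume by factor 2 (V_new/V_old).
Step 2:
                   M          J          G
  init       0.01111      4.149      2.027
  Δ        -0.008299     0.0166   0.008299
  eq        0.002811      4.165      2.035
  solve Keq expr → x = 0.008299; check Q = 1.2560e+04
Then add 0.2392 M of G.
Step 3:
                   M          J          G
  init      0.002811      4.165      2.274
  Δ       3.2900e-04 -6.5800e-04 -3.2900e-04
  eq         0.00314      4.165      2.274
  solve Keq expr → x = -3.2900e-04; check Q = 1.2560e+04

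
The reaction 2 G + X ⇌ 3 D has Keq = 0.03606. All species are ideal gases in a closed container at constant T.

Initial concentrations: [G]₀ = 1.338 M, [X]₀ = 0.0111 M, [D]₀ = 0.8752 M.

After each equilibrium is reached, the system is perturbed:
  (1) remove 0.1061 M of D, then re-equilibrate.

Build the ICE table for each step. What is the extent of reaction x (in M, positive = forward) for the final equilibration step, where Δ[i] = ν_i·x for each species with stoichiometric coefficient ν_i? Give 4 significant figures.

Q₀ = 33.74 vs Keq = 0.03606 ⇒ Q>K, reverse
Step 1:
                  G         X         D
  Initial     1.338    0.0111    0.8752
  Change      0.395    0.1975   -0.5925
  Equil       1.733    0.2086    0.2827
  solve Keq expr → x = -0.1975; check Q = 0.03606
Then remove 0.1061 M of D.
Step 2:
                  G         X         D
  Initial     1.733    0.2086    0.1766
  Change   -0.05762  -0.02881   0.08644
  Equil       1.675    0.1798     0.263
  solve Keq expr → x = 0.02881; check Q = 0.03606

x = 0.02881 M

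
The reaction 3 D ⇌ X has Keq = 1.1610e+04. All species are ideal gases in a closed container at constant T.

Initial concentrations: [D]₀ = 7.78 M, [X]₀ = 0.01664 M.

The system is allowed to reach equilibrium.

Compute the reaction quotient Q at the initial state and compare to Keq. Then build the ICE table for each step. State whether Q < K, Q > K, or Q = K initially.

Q₀ = 3.5336e-05 vs Keq = 1.1610e+04 ⇒ Q<K, forward
Step 1:
                   D          X
  init          7.78    0.01664
  Δ           -7.719      2.573
  eq         0.06065       2.59
  solve Keq expr → x = 2.573; check Q = 1.1610e+04

Q₀ = 3.5336e-05; Q < K (proceeds forward)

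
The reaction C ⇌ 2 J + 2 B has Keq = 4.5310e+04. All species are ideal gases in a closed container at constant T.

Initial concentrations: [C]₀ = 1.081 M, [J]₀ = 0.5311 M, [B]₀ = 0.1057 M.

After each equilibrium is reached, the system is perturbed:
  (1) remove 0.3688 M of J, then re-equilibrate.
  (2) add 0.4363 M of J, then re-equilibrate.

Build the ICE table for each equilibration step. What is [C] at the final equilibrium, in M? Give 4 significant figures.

Q₀ = 0.002915 vs Keq = 4.5310e+04 ⇒ Q<K, forward
Step 1:
                  C         J         B
  init        1.081    0.5311    0.1057
  Δ           -1.08      2.16      2.16
  eq      8.2096e-04     2.691     2.266
  solve Keq expr → x = 1.08; check Q = 4.5310e+04
Then remove 0.3688 M of J.
Step 2:
                  C         J         B
  init    8.2096e-04     2.323     2.266
  Δ       -2.0913e-04 4.1825e-04 4.1825e-04
  eq      6.1184e-04     2.323     2.266
  solve Keq expr → x = 2.0913e-04; check Q = 4.5310e+04
Then add 0.4363 M of J.
Step 3:
                  C         J         B
  init    6.1184e-04     2.759     2.266
  Δ       2.5071e-04 -5.0141e-04 -5.0141e-04
  eq      8.6254e-04     2.759     2.266
  solve Keq expr → x = -2.5071e-04; check Q = 4.5310e+04

[C]_eq = 8.6254e-04 M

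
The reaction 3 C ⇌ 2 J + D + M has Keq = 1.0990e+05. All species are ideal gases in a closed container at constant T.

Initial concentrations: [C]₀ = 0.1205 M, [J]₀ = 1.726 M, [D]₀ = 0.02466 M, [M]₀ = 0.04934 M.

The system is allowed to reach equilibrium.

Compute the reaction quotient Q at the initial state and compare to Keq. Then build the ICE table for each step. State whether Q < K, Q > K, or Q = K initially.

Q₀ = 2.072 vs Keq = 1.0990e+05 ⇒ Q<K, forward
Step 1:
                    C           J           D           M
  Initial      0.1205       1.726     0.02466     0.04934
  Change       -0.115     0.07669     0.03834     0.03834
  Equil      0.005467       1.803       0.063     0.08768
  solve Keq expr → x = 0.03834; check Q = 1.0990e+05

Q₀ = 2.072; Q < K (proceeds forward)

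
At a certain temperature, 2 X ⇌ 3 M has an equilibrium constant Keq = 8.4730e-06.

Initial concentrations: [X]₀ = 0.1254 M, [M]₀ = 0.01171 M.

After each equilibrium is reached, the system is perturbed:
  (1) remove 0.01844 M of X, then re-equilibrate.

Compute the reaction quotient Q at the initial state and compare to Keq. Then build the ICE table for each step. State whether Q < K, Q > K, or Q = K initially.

Q₀ = 1.0211e-04 vs Keq = 8.4730e-06 ⇒ Q>K, reverse
Step 1:
                   X          M
  init        0.1254    0.01171
  Δ         0.004324  -0.006486
  eq          0.1297   0.005224
  solve Keq expr → x = -0.002162; check Q = 8.4730e-06
Then remove 0.01844 M of X.
Step 2:
                   X          M
  init        0.1113   0.005224
  Δ       3.3216e-04 -4.9824e-04
  eq          0.1116   0.004726
  solve Keq expr → x = -1.6608e-04; check Q = 8.4730e-06

Q₀ = 1.0211e-04; Q > K (proceeds reverse)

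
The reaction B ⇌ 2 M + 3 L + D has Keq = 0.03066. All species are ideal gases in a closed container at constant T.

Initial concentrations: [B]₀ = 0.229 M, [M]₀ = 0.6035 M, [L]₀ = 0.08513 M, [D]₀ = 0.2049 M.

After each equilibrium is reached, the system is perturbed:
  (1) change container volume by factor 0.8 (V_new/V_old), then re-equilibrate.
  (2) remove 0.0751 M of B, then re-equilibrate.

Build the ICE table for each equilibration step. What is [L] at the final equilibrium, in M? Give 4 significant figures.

Q₀ = 2.0105e-04 vs Keq = 0.03066 ⇒ Q<K, forward
Step 1:
                   B          M          L          D
  init         0.229     0.6035    0.08513     0.2049
  Δ         -0.07491     0.1498     0.2247    0.07491
  eq          0.1541     0.7533     0.3099     0.2798
  solve Keq expr → x = 0.07491; check Q = 0.03066
Then change container volume by factor 0.8 (V_new/V_old).
Step 2:
                   B          M          L          D
  init        0.1926     0.9417     0.3873     0.3498
  Δ          0.02897   -0.05793    -0.0869   -0.02897
  eq          0.2216     0.8837     0.3004     0.3208
  solve Keq expr → x = -0.02897; check Q = 0.03066
Then remove 0.0751 M of B.
Step 3:
                   B          M          L          D
  init        0.1465     0.8837     0.3004     0.3208
  Δ         0.009046   -0.01809   -0.02714  -0.009046
  eq          0.1555     0.8656     0.2733     0.3118
  solve Keq expr → x = -0.009046; check Q = 0.03066

[L]_eq = 0.2733 M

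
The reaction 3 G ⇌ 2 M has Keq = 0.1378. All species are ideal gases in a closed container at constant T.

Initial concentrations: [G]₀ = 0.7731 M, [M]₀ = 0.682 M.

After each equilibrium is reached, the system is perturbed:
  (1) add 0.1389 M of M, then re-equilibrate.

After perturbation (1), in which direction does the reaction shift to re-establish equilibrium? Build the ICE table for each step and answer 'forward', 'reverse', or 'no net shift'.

Q₀ = 1.007 vs Keq = 0.1378 ⇒ Q>K, reverse
Step 1:
                   G          M
  Initial     0.7731      0.682
  Change      0.3554     -0.237
  Equil        1.129      0.445
  solve Keq expr → x = -0.1185; check Q = 0.1378
Then add 0.1389 M of M.
Step 2:
                   G          M
  Initial      1.129     0.5839
  Change      0.1092   -0.07278
  Equil        1.238     0.5112
  solve Keq expr → x = -0.03639; check Q = 0.1378

Direction: reverse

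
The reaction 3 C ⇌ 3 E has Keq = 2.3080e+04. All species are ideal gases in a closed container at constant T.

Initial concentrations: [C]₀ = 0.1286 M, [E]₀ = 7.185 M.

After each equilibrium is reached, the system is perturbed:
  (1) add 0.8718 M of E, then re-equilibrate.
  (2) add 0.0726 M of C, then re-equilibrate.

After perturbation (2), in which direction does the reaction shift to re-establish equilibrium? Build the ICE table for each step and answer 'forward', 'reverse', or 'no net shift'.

Direction: forward

Q₀ = 1.7440e+05 vs Keq = 2.3080e+04 ⇒ Q>K, reverse
Step 1:
                    C           E
  I            0.1286       7.185
  C            0.1196     -0.1196
  E            0.2482       7.065
  solve Keq expr → x = -0.03985; check Q = 2.3080e+04
Then add 0.8718 M of E.
Step 2:
                    C           E
  I            0.2482       7.937
  C           0.02958    -0.02958
  E            0.2777       7.908
  solve Keq expr → x = -0.00986; check Q = 2.3080e+04
Then add 0.0726 M of C.
Step 3:
                    C           E
  I            0.3503       7.908
  C          -0.07014     0.07014
  E            0.2802       7.978
  solve Keq expr → x = 0.02338; check Q = 2.3080e+04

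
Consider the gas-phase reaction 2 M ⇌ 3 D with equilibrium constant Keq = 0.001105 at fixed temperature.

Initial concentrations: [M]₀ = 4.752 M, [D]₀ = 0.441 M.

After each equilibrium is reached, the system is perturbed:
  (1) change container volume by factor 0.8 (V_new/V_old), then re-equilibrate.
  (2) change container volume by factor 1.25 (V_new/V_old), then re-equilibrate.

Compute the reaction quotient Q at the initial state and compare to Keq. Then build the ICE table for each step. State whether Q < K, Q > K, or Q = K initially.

Q₀ = 0.003798; Q > K (proceeds reverse)

Q₀ = 0.003798 vs Keq = 0.001105 ⇒ Q>K, reverse
Step 1:
                   M          D
  init         4.752      0.441
  Δ          0.09656    -0.1448
  eq           4.849     0.2962
  solve Keq expr → x = -0.04828; check Q = 0.001105
Then change container volume by factor 0.8 (V_new/V_old).
Step 2:
                   M          D
  init         6.061     0.3702
  Δ          0.01726   -0.02588
  eq           6.078     0.3443
  solve Keq expr → x = -0.008628; check Q = 0.001105
Then change container volume by factor 1.25 (V_new/V_old).
Step 3:
                   M          D
  init         4.862     0.2755
  Δ         -0.01381    0.02071
  eq           4.849     0.2962
  solve Keq expr → x = 0.006903; check Q = 0.001105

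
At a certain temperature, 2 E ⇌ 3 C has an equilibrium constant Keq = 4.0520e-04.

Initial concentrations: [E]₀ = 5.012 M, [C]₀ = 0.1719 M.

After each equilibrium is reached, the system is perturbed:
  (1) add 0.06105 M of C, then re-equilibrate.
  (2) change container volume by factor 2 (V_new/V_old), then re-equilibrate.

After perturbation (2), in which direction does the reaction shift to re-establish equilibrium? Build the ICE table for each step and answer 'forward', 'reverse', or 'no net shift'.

Direction: forward

Q₀ = 2.0221e-04 vs Keq = 4.0520e-04 ⇒ Q<K, forward
Step 1:
                   E          C
  I            5.012     0.1719
  C         -0.02932    0.04397
  E            4.983     0.2159
  solve Keq expr → x = 0.01466; check Q = 4.0520e-04
Then add 0.06105 M of C.
Step 2:
                   E          C
  I            4.983     0.2769
  C          0.03993    -0.0599
  E            5.023      0.217
  solve Keq expr → x = -0.01997; check Q = 4.0520e-04
Then change container volume by factor 2 (V_new/V_old).
Step 3:
                   E          C
  I            2.511     0.1085
  C         -0.01836    0.02754
  E            2.493     0.1361
  solve Keq expr → x = 0.009179; check Q = 4.0520e-04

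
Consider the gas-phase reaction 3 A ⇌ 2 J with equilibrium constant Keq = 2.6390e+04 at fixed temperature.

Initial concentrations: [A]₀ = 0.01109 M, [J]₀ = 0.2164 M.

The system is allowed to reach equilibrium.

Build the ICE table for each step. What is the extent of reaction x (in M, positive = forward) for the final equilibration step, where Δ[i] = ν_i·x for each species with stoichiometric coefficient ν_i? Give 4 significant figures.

Q₀ = 3.4334e+04 vs Keq = 2.6390e+04 ⇒ Q>K, reverse
Step 1:
                  A         J
  I         0.01109    0.2164
  C       9.9200e-04 -6.6133e-04
  E         0.01208    0.2157
  solve Keq expr → x = -3.3067e-04; check Q = 2.6390e+04

x = -3.3067e-04 M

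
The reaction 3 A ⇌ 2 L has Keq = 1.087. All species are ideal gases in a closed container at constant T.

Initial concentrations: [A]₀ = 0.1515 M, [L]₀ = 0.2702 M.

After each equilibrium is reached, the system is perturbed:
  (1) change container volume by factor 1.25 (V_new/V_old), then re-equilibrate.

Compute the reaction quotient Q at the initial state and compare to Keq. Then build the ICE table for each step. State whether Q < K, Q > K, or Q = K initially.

Q₀ = 21 vs Keq = 1.087 ⇒ Q>K, reverse
Step 1:
                    A           L
  I            0.1515      0.2702
  C            0.1484    -0.09895
  E            0.2999      0.1713
  solve Keq expr → x = -0.04947; check Q = 1.087
Then change container volume by factor 1.25 (V_new/V_old).
Step 2:
                    A           L
  I            0.2399       0.137
  C           0.01004   -0.006693
  E              0.25      0.1303
  solve Keq expr → x = -0.003346; check Q = 1.087

Q₀ = 21; Q > K (proceeds reverse)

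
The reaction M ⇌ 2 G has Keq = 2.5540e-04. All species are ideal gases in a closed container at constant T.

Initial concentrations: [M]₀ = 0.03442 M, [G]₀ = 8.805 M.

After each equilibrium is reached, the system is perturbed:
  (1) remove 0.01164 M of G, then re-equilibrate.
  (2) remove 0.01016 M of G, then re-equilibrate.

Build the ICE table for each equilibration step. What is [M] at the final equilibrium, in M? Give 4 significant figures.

Q₀ = 2252 vs Keq = 2.5540e-04 ⇒ Q>K, reverse
Step 1:
                   M          G
  I          0.03442      8.805
  C            4.386     -8.771
  E             4.42     0.0336
  solve Keq expr → x = -4.386; check Q = 2.5540e-04
Then remove 0.01164 M of G.
Step 2:
                   M          G
  I             4.42    0.02196
  C        -0.005809    0.01162
  E            4.414    0.03358
  solve Keq expr → x = 0.005809; check Q = 2.5540e-04
Then remove 0.01016 M of G.
Step 3:
                   M          G
  I            4.414    0.02342
  C         -0.00507    0.01014
  E            4.409    0.03356
  solve Keq expr → x = 0.00507; check Q = 2.5540e-04

[M]_eq = 4.409 M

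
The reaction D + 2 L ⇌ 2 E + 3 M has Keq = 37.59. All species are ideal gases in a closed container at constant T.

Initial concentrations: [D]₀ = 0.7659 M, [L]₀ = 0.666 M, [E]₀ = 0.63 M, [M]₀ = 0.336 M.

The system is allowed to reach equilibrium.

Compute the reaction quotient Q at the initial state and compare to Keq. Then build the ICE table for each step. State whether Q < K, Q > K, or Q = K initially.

Q₀ = 0.04432; Q < K (proceeds forward)

Q₀ = 0.04432 vs Keq = 37.59 ⇒ Q<K, forward
Step 1:
                    D           L           E           M
  init         0.7659       0.666        0.63       0.336
  Δ           -0.2176     -0.4353      0.4353      0.6529
  eq           0.5483      0.2307       1.065      0.9889
  solve Keq expr → x = 0.2176; check Q = 37.59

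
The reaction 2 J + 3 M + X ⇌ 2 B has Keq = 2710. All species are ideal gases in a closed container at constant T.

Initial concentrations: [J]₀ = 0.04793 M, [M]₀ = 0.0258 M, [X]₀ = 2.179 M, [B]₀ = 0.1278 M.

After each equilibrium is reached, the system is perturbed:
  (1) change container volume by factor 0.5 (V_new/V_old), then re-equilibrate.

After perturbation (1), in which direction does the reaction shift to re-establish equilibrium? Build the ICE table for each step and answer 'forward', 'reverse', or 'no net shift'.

Direction: forward

Q₀ = 1.8999e+05 vs Keq = 2710 ⇒ Q>K, reverse
Step 1:
                    J           M           X           B
  init        0.04793      0.0258       2.179      0.1278
  Δ           0.02739     0.04108     0.01369    -0.02739
  eq          0.07532     0.06688       2.193      0.1004
  solve Keq expr → x = -0.01369; check Q = 2710
Then change container volume by factor 0.5 (V_new/V_old).
Step 2:
                    J           M           X           B
  init         0.1506      0.1338       4.385      0.2008
  Δ          -0.04002    -0.06003    -0.02001     0.04002
  eq           0.1106     0.07373       4.365      0.2408
  solve Keq expr → x = 0.02001; check Q = 2710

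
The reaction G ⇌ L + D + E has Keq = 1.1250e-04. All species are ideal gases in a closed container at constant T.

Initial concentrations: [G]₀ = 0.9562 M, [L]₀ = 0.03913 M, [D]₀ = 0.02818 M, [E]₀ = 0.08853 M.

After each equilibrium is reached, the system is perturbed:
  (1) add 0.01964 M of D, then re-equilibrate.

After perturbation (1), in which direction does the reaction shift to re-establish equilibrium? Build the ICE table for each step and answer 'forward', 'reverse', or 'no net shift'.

Q₀ = 1.0209e-04 vs Keq = 1.1250e-04 ⇒ Q<K, forward
Step 1:
                  G         L         D         E
  init       0.9562   0.03913   0.02818   0.08853
  Δ       -0.001347  0.001347  0.001347  0.001347
  eq         0.9549   0.04048   0.02953   0.08988
  solve Keq expr → x = 0.001347; check Q = 1.1250e-04
Then add 0.01964 M of D.
Step 2:
                  G         L         D         E
  init       0.9549   0.04048   0.04917   0.08988
  Δ        0.008154 -0.008154 -0.008154 -0.008154
  eq          0.963   0.03232   0.04101   0.08172
  solve Keq expr → x = -0.008154; check Q = 1.1250e-04

Direction: reverse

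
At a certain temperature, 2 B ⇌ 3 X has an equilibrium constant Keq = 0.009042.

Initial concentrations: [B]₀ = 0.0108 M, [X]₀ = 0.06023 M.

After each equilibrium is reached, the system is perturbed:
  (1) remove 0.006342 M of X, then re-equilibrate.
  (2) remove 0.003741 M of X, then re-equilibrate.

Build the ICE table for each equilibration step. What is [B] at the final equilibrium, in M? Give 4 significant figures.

[B]_eq = 0.03063 M

Q₀ = 1.873 vs Keq = 0.009042 ⇒ Q>K, reverse
Step 1:
                  B         X
  Initial    0.0108   0.06023
  Change    0.02505  -0.03758
  Equil     0.03585   0.02265
  solve Keq expr → x = -0.01253; check Q = 0.009042
Then remove 0.006342 M of X.
Step 2:
                  B         X
  Initial   0.03585   0.01631
  Change   -0.00329  0.004934
  Equil     0.03256   0.02124
  solve Keq expr → x = 0.001645; check Q = 0.009042
Then remove 0.003741 M of X.
Step 3:
                  B         X
  Initial   0.03256    0.0175
  Change  -0.001929  0.002894
  Equil     0.03063    0.0204
  solve Keq expr → x = 9.6450e-04; check Q = 0.009042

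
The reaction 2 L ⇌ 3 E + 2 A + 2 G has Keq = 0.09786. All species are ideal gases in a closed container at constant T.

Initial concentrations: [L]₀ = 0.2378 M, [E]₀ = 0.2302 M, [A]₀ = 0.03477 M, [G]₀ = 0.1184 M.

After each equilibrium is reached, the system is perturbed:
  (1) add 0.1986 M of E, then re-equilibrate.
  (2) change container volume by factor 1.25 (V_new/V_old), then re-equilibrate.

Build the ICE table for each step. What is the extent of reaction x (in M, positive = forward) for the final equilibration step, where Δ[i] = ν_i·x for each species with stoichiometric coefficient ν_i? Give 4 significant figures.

Q₀ = 3.6560e-06 vs Keq = 0.09786 ⇒ Q<K, forward
Step 1:
                  L         E         A         G
  Initial    0.2378    0.2302   0.03477    0.1184
  Change    -0.1722    0.2583    0.1722    0.1722
  Equil     0.06562    0.4885    0.2069    0.2906
  solve Keq expr → x = 0.08609; check Q = 0.09786
Then add 0.1986 M of E.
Step 2:
                  L         E         A         G
  Initial   0.06562    0.6871    0.2069    0.2906
  Change    0.02024  -0.03036  -0.02024  -0.02024
  Equil     0.08586    0.6567    0.1867    0.2703
  solve Keq expr → x = -0.01012; check Q = 0.09786
Then change container volume by factor 1.25 (V_new/V_old).
Step 3:
                  L         E         A         G
  Initial   0.06869    0.5254    0.1494    0.2163
  Change   -0.01756   0.02634   0.01756   0.01756
  Equil     0.05113    0.5517    0.1669    0.2338
  solve Keq expr → x = 0.008781; check Q = 0.09786

x = 0.008781 M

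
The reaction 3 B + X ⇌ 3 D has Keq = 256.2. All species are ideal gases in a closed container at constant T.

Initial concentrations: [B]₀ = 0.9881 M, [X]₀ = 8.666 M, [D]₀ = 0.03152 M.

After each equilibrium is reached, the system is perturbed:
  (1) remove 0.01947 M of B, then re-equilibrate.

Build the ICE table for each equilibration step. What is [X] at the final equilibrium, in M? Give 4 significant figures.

Q₀ = 3.7457e-06 vs Keq = 256.2 ⇒ Q<K, forward
Step 1:
                    B           X           D
  init         0.9881       8.666     0.03152
  Δ           -0.9147     -0.3049      0.9147
  eq           0.0734       8.361      0.9462
  solve Keq expr → x = 0.3049; check Q = 256.2
Then remove 0.01947 M of B.
Step 2:
                    B           X           D
  init        0.05393       8.361      0.9462
  Δ           0.01805    0.006017    -0.01805
  eq          0.07198       8.367      0.9282
  solve Keq expr → x = -0.006017; check Q = 256.2

[X]_eq = 8.367 M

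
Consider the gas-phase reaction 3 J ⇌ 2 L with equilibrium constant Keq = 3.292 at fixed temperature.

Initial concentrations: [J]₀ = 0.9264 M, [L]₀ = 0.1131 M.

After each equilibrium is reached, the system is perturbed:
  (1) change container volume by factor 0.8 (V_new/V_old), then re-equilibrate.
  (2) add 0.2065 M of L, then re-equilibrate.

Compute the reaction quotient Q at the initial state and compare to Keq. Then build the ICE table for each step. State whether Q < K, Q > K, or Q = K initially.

Q₀ = 0.01609; Q < K (proceeds forward)

Q₀ = 0.01609 vs Keq = 3.292 ⇒ Q<K, forward
Step 1:
                    J           L
  Initial      0.9264      0.1131
  Change      -0.5243      0.3495
  Equil        0.4021      0.4626
  solve Keq expr → x = 0.1748; check Q = 3.292
Then change container volume by factor 0.8 (V_new/V_old).
Step 2:
                    J           L
  Initial      0.5026      0.5783
  Change     -0.02655      0.0177
  Equil        0.4761       0.596
  solve Keq expr → x = 0.008852; check Q = 3.292
Then add 0.2065 M of L.
Step 3:
                    J           L
  Initial      0.4761      0.8025
  Change      0.07881    -0.05254
  Equil        0.5549        0.75
  solve Keq expr → x = -0.02627; check Q = 3.292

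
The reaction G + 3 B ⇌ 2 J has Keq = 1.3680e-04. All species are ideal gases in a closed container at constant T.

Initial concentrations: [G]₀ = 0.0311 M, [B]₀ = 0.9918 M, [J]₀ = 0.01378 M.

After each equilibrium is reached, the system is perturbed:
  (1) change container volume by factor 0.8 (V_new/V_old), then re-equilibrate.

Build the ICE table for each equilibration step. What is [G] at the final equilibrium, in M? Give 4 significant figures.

Q₀ = 0.006258 vs Keq = 1.3680e-04 ⇒ Q>K, reverse
Step 1:
                   G          B          J
  Initial     0.0311     0.9918    0.01378
  Change    0.005752    0.01726    -0.0115
  Equil      0.03685      1.009   0.002276
  solve Keq expr → x = -0.005752; check Q = 1.3680e-04
Then change container volume by factor 0.8 (V_new/V_old).
Step 2:
                   G          B          J
  Initial    0.04607      1.261   0.002845
  Change  -3.4671e-04   -0.00104 6.9342e-04
  Equil      0.04572       1.26   0.003538
  solve Keq expr → x = 3.4671e-04; check Q = 1.3680e-04

[G]_eq = 0.04572 M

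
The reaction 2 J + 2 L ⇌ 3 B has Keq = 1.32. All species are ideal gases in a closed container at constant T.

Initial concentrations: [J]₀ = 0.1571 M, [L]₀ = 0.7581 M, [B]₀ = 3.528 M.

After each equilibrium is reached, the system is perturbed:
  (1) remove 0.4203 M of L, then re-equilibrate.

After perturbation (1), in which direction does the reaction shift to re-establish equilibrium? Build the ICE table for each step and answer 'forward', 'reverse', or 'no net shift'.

Q₀ = 3096 vs Keq = 1.32 ⇒ Q>K, reverse
Step 1:
                    J           L           B
  I            0.1571      0.7581       3.528
  C             1.083       1.083      -1.625
  E             1.241       1.842       1.903
  solve Keq expr → x = -0.5417; check Q = 1.32
Then remove 0.4203 M of L.
Step 2:
                    J           L           B
  I             1.241       1.421       1.903
  C           0.09642     0.09642     -0.1446
  E             1.337       1.518       1.758
  solve Keq expr → x = -0.04821; check Q = 1.32

Direction: reverse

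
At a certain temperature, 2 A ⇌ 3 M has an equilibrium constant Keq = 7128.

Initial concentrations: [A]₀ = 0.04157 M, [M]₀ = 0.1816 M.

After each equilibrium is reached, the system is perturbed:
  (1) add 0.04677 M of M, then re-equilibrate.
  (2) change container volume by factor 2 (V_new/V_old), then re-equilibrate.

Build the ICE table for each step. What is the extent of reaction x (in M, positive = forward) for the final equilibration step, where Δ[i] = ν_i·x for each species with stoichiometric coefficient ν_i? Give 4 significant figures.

x = 1.3269e-04 M

Q₀ = 3.466 vs Keq = 7128 ⇒ Q<K, forward
Step 1:
                   A          M
  init       0.04157     0.1816
  Δ         -0.04016    0.06024
  eq        0.001409     0.2418
  solve Keq expr → x = 0.02008; check Q = 7128
Then add 0.04677 M of M.
Step 2:
                   A          M
  init      0.001409     0.2886
  Δ       4.2177e-04 -6.3265e-04
  eq         0.00183      0.288
  solve Keq expr → x = -2.1088e-04; check Q = 7128
Then change container volume by factor 2 (V_new/V_old).
Step 3:
                   A          M
  init    9.1523e-04      0.144
  Δ       -2.6538e-04 3.9807e-04
  eq      6.4985e-04     0.1444
  solve Keq expr → x = 1.3269e-04; check Q = 7128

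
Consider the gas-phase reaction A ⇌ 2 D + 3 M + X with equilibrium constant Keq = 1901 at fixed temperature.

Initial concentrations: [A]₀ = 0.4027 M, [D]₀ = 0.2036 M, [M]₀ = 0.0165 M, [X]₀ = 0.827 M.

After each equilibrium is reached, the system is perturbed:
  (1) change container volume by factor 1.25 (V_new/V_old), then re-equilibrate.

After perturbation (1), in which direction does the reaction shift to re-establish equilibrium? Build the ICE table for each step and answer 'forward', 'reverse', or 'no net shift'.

Direction: forward

Q₀ = 3.8241e-07 vs Keq = 1901 ⇒ Q<K, forward
Step 1:
                   A          D          M          X
  Initial     0.4027     0.2036     0.0165      0.827
  Change     -0.4015      0.803      1.205     0.4015
  Equil     0.001192      1.007      1.221      1.229
  solve Keq expr → x = 0.4015; check Q = 1901
Then change container volume by factor 1.25 (V_new/V_old).
Step 2:
                   A          D          M          X
  Initial 9.5364e-04     0.8053     0.9768     0.9828
  Change  -6.3811e-04   0.001276   0.001914 6.3811e-04
  Equil   3.1553e-04     0.8066     0.9787     0.9834
  solve Keq expr → x = 6.3811e-04; check Q = 1901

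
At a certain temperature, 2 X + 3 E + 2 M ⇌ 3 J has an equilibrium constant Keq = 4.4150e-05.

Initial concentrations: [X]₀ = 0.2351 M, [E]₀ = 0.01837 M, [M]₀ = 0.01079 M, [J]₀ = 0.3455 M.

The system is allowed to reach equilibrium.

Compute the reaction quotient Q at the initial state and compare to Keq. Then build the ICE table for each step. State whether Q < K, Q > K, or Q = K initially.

Q₀ = 1.0339e+09 vs Keq = 4.4150e-05 ⇒ Q>K, reverse
Step 1:
                   X          E          M          J
  I           0.2351    0.01837    0.01079     0.3455
  C           0.2284     0.3426     0.2284    -0.3426
  E           0.4635     0.3609     0.2392   0.002944
  solve Keq expr → x = -0.1142; check Q = 4.4150e-05

Q₀ = 1.0339e+09; Q > K (proceeds reverse)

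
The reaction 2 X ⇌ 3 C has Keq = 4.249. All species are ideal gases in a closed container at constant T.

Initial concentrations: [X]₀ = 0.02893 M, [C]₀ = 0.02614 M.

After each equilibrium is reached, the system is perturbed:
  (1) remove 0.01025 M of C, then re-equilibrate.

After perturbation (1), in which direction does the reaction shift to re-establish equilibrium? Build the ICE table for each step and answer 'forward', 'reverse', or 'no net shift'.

Q₀ = 0.02134 vs Keq = 4.249 ⇒ Q<K, forward
Step 1:
                  X         C
  init      0.02893   0.02614
  Δ        -0.02196   0.03294
  eq       0.006967   0.05908
  solve Keq expr → x = 0.01098; check Q = 4.249
Then remove 0.01025 M of C.
Step 2:
                  X         C
  init     0.006967   0.04883
  Δ       -0.001393  0.002089
  eq       0.005575   0.05092
  solve Keq expr → x = 6.9626e-04; check Q = 4.249

Direction: forward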